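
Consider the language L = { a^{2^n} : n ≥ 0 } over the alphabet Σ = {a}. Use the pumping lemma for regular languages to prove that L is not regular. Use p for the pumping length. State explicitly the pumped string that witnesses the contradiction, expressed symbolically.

Toward a contradiction, assume L is regular with pumping length p.
Take w = a^{2^p} ∈ L with |w| = 2^p ≥ p.
By the pumping lemma, w = xyz with |xy| ≤ p and |y| > 0.
Then y = a^k for some k with 1 ≤ k ≤ p.
Pump with i = 2: xy^2z = a^{2^p+k}. Since 1 ≤ k ≤ p < 2^p, we have 2^p < 2^p+k < 2^{p+1}, so 2^p+k is not a power of 2. So xy^2z ∉ L.
Contradiction. Therefore L is not regular.

a^{2^p+k}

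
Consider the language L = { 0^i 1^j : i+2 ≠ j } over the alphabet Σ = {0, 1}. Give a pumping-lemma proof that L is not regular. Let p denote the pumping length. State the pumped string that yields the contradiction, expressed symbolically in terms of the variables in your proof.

0^{p+p!} 1^{p+p!+2}

Assume L is regular; let p be its pumping constant.
Choose w = 0^p 1^{p+p!+2}. Since p ≠ (p+p!+2)-2 = p+p!, w ∈ L; and |w| ≥ p.
The pumping lemma gives a decomposition w = xyz where |xy| ≤ p and y is nonempty.
Because |xy| ≤ p and w begins with p copies of 0, we have y = 0^k with 1 ≤ k ≤ p.
Since 1 ≤ k ≤ p, k divides p!; set t = 1 + p!/k. Then xy^t z has p + (p!/k)·k = p + p! copies of 0. Now the 0-count is p+p! and (1-count)-2 = (p+p!+2)-2 = p+p!, so i+2 ≠ j fails. So xy^t z = 0^{p+p!} 1^{p+p!+2} ∉ L.
This is a contradiction; hence L is not regular.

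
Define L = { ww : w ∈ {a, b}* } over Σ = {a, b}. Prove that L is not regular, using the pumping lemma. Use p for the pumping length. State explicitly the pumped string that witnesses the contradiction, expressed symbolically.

a^{p+k} b^p a^p b^p

Assume L is regular; let p be its pumping constant.
Take w = a^p b^p a^p b^p = uu where u = a^pb^p; then w ∈ L and |w| = 4p ≥ p.
The pumping lemma gives a decomposition w = xyz where |xy| ≤ p and |y| > 0.
The first p characters of w are a's, so xy (and hence y) consists only of a's. Write y = a^k, 1 ≤ k ≤ p.
Pump with i = 2: xy^2z = a^{p+k} b^p a^p b^p, of length 4p+k. Suppose this equals vv. The string starts with a and ends with b, so v does too; thus the boundary between the two copies of v is a b→a transition. There is exactly one such transition, at position 2p+k, so |v| = 2p+k and |vv| = 4p+2k ≠ 4p+k since k ≥ 1. So xy^2z ∉ L.
This contradicts the pumping lemma, so L is not regular.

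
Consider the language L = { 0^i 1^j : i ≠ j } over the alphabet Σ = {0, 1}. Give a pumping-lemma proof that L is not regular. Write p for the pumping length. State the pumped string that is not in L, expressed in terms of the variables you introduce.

Suppose for contradiction that L is regular, and let p be the pumping length.
Choose w = 0^p 1^{p+p!}. Since p ≠ p+p!, w ∈ L; and |w| ≥ p.
The pumping lemma gives a decomposition w = xyz where |xy| ≤ p and |y| ≥ 1.
The first p characters of w are 0's, so xy (and hence y) consists only of 0's. Write y = 0^k, 1 ≤ k ≤ p.
Since 1 ≤ k ≤ p, k divides p!; set t = 1 + p!/k. Then xy^t z has p + (p!/k)·k = p + p! copies of 0. Now the 0-count equals the 1-count, so i ≠ j fails. So xy^t z = 0^{p+p!} 1^{p+p!} ∉ L.
This contradicts the pumping lemma, so L is not regular.

0^{p+p!} 1^{p+p!}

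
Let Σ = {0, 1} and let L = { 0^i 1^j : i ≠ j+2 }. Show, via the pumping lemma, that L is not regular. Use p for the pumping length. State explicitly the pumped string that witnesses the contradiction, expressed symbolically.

Suppose for contradiction that L is regular, and let p be the pumping length.
Choose w = 0^p 1^{p+p!-2}. Since p ≠ (p+p!-2)+2 = p+p!, w ∈ L; and |w| ≥ p.
The pumping lemma gives a decomposition w = xyz where |xy| ≤ p and y is nonempty.
Since the first p symbols of w are all 0's and |xy| ≤ p, y lies entirely in the leading 0-block: y = 0^k for some k with 1 ≤ k ≤ p.
Since 1 ≤ k ≤ p, k divides p!; set t = 1 + p!/k. Then xy^t z has p + (p!/k)·k = p + p! copies of 0. Now the 0-count is p+p! and (1-count)+2 = (p+p!-2)+2 = p+p!, so i ≠ j+2 fails. So xy^t z = 0^{p+p!} 1^{p+p!-2} ∉ L.
This contradicts the pumping lemma, so L is not regular.

0^{p+p!} 1^{p+p!-2}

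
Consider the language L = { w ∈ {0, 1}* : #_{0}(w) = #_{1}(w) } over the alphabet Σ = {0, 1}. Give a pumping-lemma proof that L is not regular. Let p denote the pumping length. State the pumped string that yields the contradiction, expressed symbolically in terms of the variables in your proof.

Assume L is regular. Let p be the pumping length given by the pumping lemma.
Choose w = 0^p 1^p ∈ L with |w| = 2p ≥ p.
The pumping lemma gives a decomposition w = xyz where |xy| ≤ p and |y| > 0.
The first p characters of w are 0's, so xy (and hence y) consists only of 0's. Write y = 0^k, 1 ≤ k ≤ p.
Pump with i = 2: xy^2z = 0^{p+k} 1^p has p+k occurrences of 0 but only p of 1. Since k ≥ 1 the counts differ, so xy^2z ∉ L.
This contradicts the pumping lemma, so L is not regular.

0^{p+k} 1^p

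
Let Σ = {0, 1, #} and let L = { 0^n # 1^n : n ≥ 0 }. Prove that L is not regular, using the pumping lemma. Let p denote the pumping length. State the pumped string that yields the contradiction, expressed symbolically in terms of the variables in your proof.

Assume L is regular. Let p be the pumping length given by the pumping lemma.
Take w = 0^p # 1^p ∈ L with |w| = 2p+1 ≥ p.
The pumping lemma gives a decomposition w = xyz where |xy| ≤ p and y is nonempty.
The first p characters of w are 0's, so xy (and hence y) consists only of 0's. Write y = 0^k, 1 ≤ k ≤ p.
Pump with i = 2: xy^2z = 0^{p+k} # 1^p, which would require p+k = p. But k ≥ 1, so xy^2z ∉ L.
This contradicts the pumping lemma, so L is not regular.

0^{p+k} # 1^p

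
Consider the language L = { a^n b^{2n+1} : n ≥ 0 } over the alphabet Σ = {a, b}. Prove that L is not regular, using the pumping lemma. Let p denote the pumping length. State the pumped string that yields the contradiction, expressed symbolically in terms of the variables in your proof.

a^{p+k} b^{2p+1}

Suppose for contradiction that L is regular, and let p be the pumping length.
Let w = a^p b^{2p+1} ∈ L; note |w| = 3p+1 ≥ p.
Write w = xyz as guaranteed by the lemma, with |xy| ≤ p and |y| ≥ 1.
Since the first p symbols of w are all a's and |xy| ≤ p, y lies entirely in the leading a-block: y = a^k for some k with 1 ≤ k ≤ p.
Pump with i = 2: xy^2z = a^{p+k} b^{2p+1}. For this to lie in L we would need 2p+1 = 2(p+k)+1, which forces k = 0. But k ≥ 1, so xy^2z ∉ L.
This contradicts the pumping lemma, so L is not regular.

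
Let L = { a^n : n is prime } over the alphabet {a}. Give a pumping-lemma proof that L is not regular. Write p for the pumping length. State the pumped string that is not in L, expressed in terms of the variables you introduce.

a^{q(1+k)}

Suppose for contradiction that L is regular, and let p be the pumping length.
Let q be a prime with q ≥ p+2 (infinitely many primes exist), and take w = a^q ∈ L with |w| = q ≥ p.
By the pumping lemma, w = xyz with |xy| ≤ p and |y| ≥ 1.
Then y = a^k for some k with 1 ≤ k ≤ p.
Since 1 ≤ k ≤ p, |xz| = q-k. Pump with i = q+1: |xy^{q+1}z| = (q-k)+(q+1)k = q+qk = q(1+k), which is composite (both factors ≥ 2). So xy^{q+1}z = a^{q(1+k)} ∉ L.
Contradiction. Therefore L is not regular.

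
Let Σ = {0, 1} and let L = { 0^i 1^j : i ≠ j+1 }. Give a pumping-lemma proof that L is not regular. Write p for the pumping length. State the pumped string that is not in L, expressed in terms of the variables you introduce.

Assume L is regular. Let p be the pumping length given by the pumping lemma.
Choose w = 0^p 1^{p+p!-1}. Since p ≠ (p+p!-1)+1 = p+p!, w ∈ L; and |w| ≥ p.
The pumping lemma gives a decomposition w = xyz where |xy| ≤ p and |y| ≥ 1.
The first p characters of w are 0's, so xy (and hence y) consists only of 0's. Write y = 0^k, 1 ≤ k ≤ p.
Since 1 ≤ k ≤ p, k divides p!; set t = 1 + p!/k. Then xy^t z has p + (p!/k)·k = p + p! copies of 0. Now the 0-count is p+p! and (1-count)+1 = (p+p!-1)+1 = p+p!, so i ≠ j+1 fails. So xy^t z = 0^{p+p!} 1^{p+p!-1} ∉ L.
This is a contradiction; hence L is not regular.

0^{p+p!} 1^{p+p!-1}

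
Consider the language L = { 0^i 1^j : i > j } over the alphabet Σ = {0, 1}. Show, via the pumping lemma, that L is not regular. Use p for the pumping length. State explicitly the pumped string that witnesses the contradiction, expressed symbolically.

Assume L is regular. Let p be the pumping length given by the pumping lemma.
Choose w = 0^{p+1} 1^p ∈ L, with |w| = 2p+1 ≥ p.
The pumping lemma gives a decomposition w = xyz where |xy| ≤ p and |y| > 0.
Because |xy| ≤ p and w begins with p copies of 0, we have y = 0^k with 1 ≤ k ≤ p.
Consider xy^0z = xz = 0^{p+1-k} 1^p. Since k ≥ 1, the 0-count p+1-k is at most p, so i > j fails; thus xz ∉ L.
This contradicts the pumping lemma, so L is not regular.

0^{p+1-k} 1^p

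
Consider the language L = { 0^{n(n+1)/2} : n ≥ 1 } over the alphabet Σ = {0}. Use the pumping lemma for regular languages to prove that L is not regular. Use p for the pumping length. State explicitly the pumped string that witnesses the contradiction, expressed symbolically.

Toward a contradiction, assume L is regular with pumping length p.
Take w = 0^{p(p+1)/2} ∈ L with |w| = p(p+1)/2 ≥ p.
The pumping lemma gives a decomposition w = xyz where |xy| ≤ p and |y| ≥ 1.
Then y = 0^k for some k with 1 ≤ k ≤ p.
Pump with i = 2: xy^2z = 0^{p(p+1)/2+k}. Since 1 ≤ k ≤ p, p(p+1)/2 < p(p+1)/2+k ≤ p(p+1)/2+p < (p+1)(p+2)/2, so p(p+1)/2+k is strictly between consecutive triangular numbers. So xy^2z ∉ L.
This is a contradiction; hence L is not regular.

0^{p(p+1)/2+k}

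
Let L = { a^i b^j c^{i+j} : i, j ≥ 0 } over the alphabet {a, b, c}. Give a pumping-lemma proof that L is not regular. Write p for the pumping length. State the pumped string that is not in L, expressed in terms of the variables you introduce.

a^{p+k} b^p c^{2p}

Assume L is regular; let p be its pumping constant.
Take w = a^p b^p c^{2p} ∈ L (with i=j=p, i+j=2p), |w| = 4p ≥ p.
The pumping lemma gives a decomposition w = xyz where |xy| ≤ p and |y| > 0.
Since the first p symbols of w are all a's and |xy| ≤ p, y lies entirely in the leading a-block: y = a^k for some k with 1 ≤ k ≤ p.
Consider xy^2z = a^{p+k} b^p c^{2p}. Now the a- and b-counts sum to 2p+k, but the c-count is 2p ≠ 2p+k. So xy^2z ∉ L.
This contradicts the pumping lemma, so L is not regular.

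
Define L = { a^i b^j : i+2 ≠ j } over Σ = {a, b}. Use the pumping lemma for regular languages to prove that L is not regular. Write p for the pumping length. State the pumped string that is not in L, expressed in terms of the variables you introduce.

Toward a contradiction, assume L is regular with pumping length p.
Choose w = a^p b^{p+p!+2}. Since p ≠ (p+p!+2)-2 = p+p!, w ∈ L; and |w| ≥ p.
The pumping lemma gives a decomposition w = xyz where |xy| ≤ p and |y| ≥ 1.
The first p characters of w are a's, so xy (and hence y) consists only of a's. Write y = a^k, 1 ≤ k ≤ p.
Since 1 ≤ k ≤ p, k divides p!; set t = 1 + p!/k. Then xy^t z has p + (p!/k)·k = p + p! copies of a. Now the a-count is p+p! and (b-count)-2 = (p+p!+2)-2 = p+p!, so i+2 ≠ j fails. So xy^t z = a^{p+p!} b^{p+p!+2} ∉ L.
This contradicts the pumping lemma, so L is not regular.

a^{p+p!} b^{p+p!+2}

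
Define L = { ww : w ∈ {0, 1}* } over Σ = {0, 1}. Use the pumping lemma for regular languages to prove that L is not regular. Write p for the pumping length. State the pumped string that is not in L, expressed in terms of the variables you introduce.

Assume L is regular. Let p be the pumping length given by the pumping lemma.
Take w = 0^p 1^p 0^p 1^p = uu where u = 0^p1^p; then w ∈ L and |w| = 4p ≥ p.
The pumping lemma gives a decomposition w = xyz where |xy| ≤ p and |y| > 0.
Since the first p symbols of w are all 0's and |xy| ≤ p, y lies entirely in the leading 0-block: y = 0^k for some k with 1 ≤ k ≤ p.
Pump with i = 2: xy^2z = 0^{p+k} 1^p 0^p 1^p, of length 4p+k. Suppose this equals vv. The string starts with 0 and ends with 1, so v does too; thus the boundary between the two copies of v is a 1→0 transition. There is exactly one such transition, at position 2p+k, so |v| = 2p+k and |vv| = 4p+2k ≠ 4p+k since k ≥ 1. So xy^2z ∉ L.
This contradicts the pumping lemma, so L is not regular.

0^{p+k} 1^p 0^p 1^p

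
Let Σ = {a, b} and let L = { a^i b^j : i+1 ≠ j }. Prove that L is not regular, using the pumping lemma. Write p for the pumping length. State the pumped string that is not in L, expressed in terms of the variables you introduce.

a^{p+p!} b^{p+p!+1}

Assume L is regular. Let p be the pumping length given by the pumping lemma.
Choose w = a^p b^{p+p!+1}. Since p ≠ (p+p!+1)-1 = p+p!, w ∈ L; and |w| ≥ p.
By the pumping lemma, w = xyz with |xy| ≤ p and y is nonempty.
Since the first p symbols of w are all a's and |xy| ≤ p, y lies entirely in the leading a-block: y = a^k for some k with 1 ≤ k ≤ p.
Since 1 ≤ k ≤ p, k divides p!; set t = 1 + p!/k. Then xy^t z has p + (p!/k)·k = p + p! copies of a. Now the a-count is p+p! and (b-count)-1 = (p+p!+1)-1 = p+p!, so i+1 ≠ j fails. So xy^t z = a^{p+p!} b^{p+p!+1} ∉ L.
This is a contradiction; hence L is not regular.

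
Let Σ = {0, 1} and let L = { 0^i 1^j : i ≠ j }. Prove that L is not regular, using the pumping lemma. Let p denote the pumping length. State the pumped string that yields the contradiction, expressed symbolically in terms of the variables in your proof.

Toward a contradiction, assume L is regular with pumping length p.
Choose w = 0^p 1^{p+p!}. Since p ≠ p+p!, w ∈ L; and |w| ≥ p.
Write w = xyz as guaranteed by the lemma, with |xy| ≤ p and |y| ≥ 1.
Since the first p symbols of w are all 0's and |xy| ≤ p, y lies entirely in the leading 0-block: y = 0^k for some k with 1 ≤ k ≤ p.
Since 1 ≤ k ≤ p, k divides p!; set t = 1 + p!/k. Then xy^t z has p + (p!/k)·k = p + p! copies of 0. Now the 0-count equals the 1-count, so i ≠ j fails. So xy^t z = 0^{p+p!} 1^{p+p!} ∉ L.
This contradicts the pumping lemma, so L is not regular.

0^{p+p!} 1^{p+p!}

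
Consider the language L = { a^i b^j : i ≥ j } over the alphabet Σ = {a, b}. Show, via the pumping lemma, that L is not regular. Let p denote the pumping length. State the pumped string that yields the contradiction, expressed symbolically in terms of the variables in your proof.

Suppose for contradiction that L is regular, and let p be the pumping length.
Choose w = a^p b^p ∈ L, with |w| = 2p ≥ p.
Write w = xyz as guaranteed by the lemma, with |xy| ≤ p and |y| > 0.
Since the first p symbols of w are all a's and |xy| ≤ p, y lies entirely in the leading a-block: y = a^k for some k with 1 ≤ k ≤ p.
Consider xy^0z = xz = a^{p-k} b^p. Since k ≥ 1, the a-count p-k is less than p, so i ≥ j fails; thus xz ∉ L.
This contradicts the pumping lemma, so L is not regular.

a^{p-k} b^p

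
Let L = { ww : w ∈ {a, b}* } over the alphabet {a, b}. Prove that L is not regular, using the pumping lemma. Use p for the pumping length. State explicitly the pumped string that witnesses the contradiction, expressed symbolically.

a^{p+k} b^p a^p b^p

Assume L is regular; let p be its pumping constant.
Take w = a^p b^p a^p b^p = uu where u = a^pb^p; then w ∈ L and |w| = 4p ≥ p.
The pumping lemma gives a decomposition w = xyz where |xy| ≤ p and |y| > 0.
Because |xy| ≤ p and w begins with p copies of a, we have y = a^k with 1 ≤ k ≤ p.
Pump with i = 2: xy^2z = a^{p+k} b^p a^p b^p, of length 4p+k. Suppose this equals vv. The string starts with a and ends with b, so v does too; thus the boundary between the two copies of v is a b→a transition. There is exactly one such transition, at position 2p+k, so |v| = 2p+k and |vv| = 4p+2k ≠ 4p+k since k ≥ 1. So xy^2z ∉ L.
This is a contradiction; hence L is not regular.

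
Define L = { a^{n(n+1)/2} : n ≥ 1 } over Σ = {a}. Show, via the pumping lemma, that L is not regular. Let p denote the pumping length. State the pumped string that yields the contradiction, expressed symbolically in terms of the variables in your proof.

a^{p(p+1)/2+k}

Toward a contradiction, assume L is regular with pumping length p.
Take w = a^{p(p+1)/2} ∈ L with |w| = p(p+1)/2 ≥ p.
Write w = xyz as guaranteed by the lemma, with |xy| ≤ p and |y| ≥ 1.
Then y = a^k for some k with 1 ≤ k ≤ p.
Pump with i = 2: xy^2z = a^{p(p+1)/2+k}. Since 1 ≤ k ≤ p, p(p+1)/2 < p(p+1)/2+k ≤ p(p+1)/2+p < (p+1)(p+2)/2, so p(p+1)/2+k is strictly between consecutive triangular numbers. So xy^2z ∉ L.
This is a contradiction; hence L is not regular.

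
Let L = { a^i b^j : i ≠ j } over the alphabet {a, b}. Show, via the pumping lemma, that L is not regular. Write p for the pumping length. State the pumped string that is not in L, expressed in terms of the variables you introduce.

a^{p+p!} b^{p+p!}

Toward a contradiction, assume L is regular with pumping length p.
Choose w = a^p b^{p+p!}. Since p ≠ p+p!, w ∈ L; and |w| ≥ p.
Write w = xyz as guaranteed by the lemma, with |xy| ≤ p and |y| ≥ 1.
The first p characters of w are a's, so xy (and hence y) consists only of a's. Write y = a^k, 1 ≤ k ≤ p.
Since 1 ≤ k ≤ p, k divides p!; set t = 1 + p!/k. Then xy^t z has p + (p!/k)·k = p + p! copies of a. Now the a-count equals the b-count, so i ≠ j fails. So xy^t z = a^{p+p!} b^{p+p!} ∉ L.
Contradiction. Therefore L is not regular.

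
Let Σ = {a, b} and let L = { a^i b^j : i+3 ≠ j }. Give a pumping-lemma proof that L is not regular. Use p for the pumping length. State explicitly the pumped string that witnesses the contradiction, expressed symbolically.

a^{p+p!} b^{p+p!+3}

Assume L is regular. Let p be the pumping length given by the pumping lemma.
Choose w = a^p b^{p+p!+3}. Since p ≠ (p+p!+3)-3 = p+p!, w ∈ L; and |w| ≥ p.
Write w = xyz as guaranteed by the lemma, with |xy| ≤ p and |y| ≥ 1.
Because |xy| ≤ p and w begins with p copies of a, we have y = a^k with 1 ≤ k ≤ p.
Since 1 ≤ k ≤ p, k divides p!; set t = 1 + p!/k. Then xy^t z has p + (p!/k)·k = p + p! copies of a. Now the a-count is p+p! and (b-count)-3 = (p+p!+3)-3 = p+p!, so i+3 ≠ j fails. So xy^t z = a^{p+p!} b^{p+p!+3} ∉ L.
This contradicts the pumping lemma, so L is not regular.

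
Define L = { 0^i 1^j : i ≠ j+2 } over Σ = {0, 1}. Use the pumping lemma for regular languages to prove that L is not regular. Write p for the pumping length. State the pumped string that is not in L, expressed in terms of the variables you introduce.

0^{p+p!} 1^{p+p!-2}

Toward a contradiction, assume L is regular with pumping length p.
Choose w = 0^p 1^{p+p!-2}. Since p ≠ (p+p!-2)+2 = p+p!, w ∈ L; and |w| ≥ p.
By the pumping lemma, w = xyz with |xy| ≤ p and |y| > 0.
The first p characters of w are 0's, so xy (and hence y) consists only of 0's. Write y = 0^k, 1 ≤ k ≤ p.
Since 1 ≤ k ≤ p, k divides p!; set t = 1 + p!/k. Then xy^t z has p + (p!/k)·k = p + p! copies of 0. Now the 0-count is p+p! and (1-count)+2 = (p+p!-2)+2 = p+p!, so i ≠ j+2 fails. So xy^t z = 0^{p+p!} 1^{p+p!-2} ∉ L.
This contradicts the pumping lemma, so L is not regular.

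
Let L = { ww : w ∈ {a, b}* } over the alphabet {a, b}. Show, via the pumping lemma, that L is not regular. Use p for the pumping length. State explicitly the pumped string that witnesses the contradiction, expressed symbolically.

a^{p+k} b^p a^p b^p

Suppose for contradiction that L is regular, and let p be the pumping length.
Take w = a^p b^p a^p b^p = uu where u = a^pb^p; then w ∈ L and |w| = 4p ≥ p.
The pumping lemma gives a decomposition w = xyz where |xy| ≤ p and |y| ≥ 1.
Because |xy| ≤ p and w begins with p copies of a, we have y = a^k with 1 ≤ k ≤ p.
Pump with i = 2: xy^2z = a^{p+k} b^p a^p b^p, of length 4p+k. Suppose this equals vv. The string starts with a and ends with b, so v does too; thus the boundary between the two copies of v is a b→a transition. There is exactly one such transition, at position 2p+k, so |v| = 2p+k and |vv| = 4p+2k ≠ 4p+k since k ≥ 1. So xy^2z ∉ L.
Contradiction. Therefore L is not regular.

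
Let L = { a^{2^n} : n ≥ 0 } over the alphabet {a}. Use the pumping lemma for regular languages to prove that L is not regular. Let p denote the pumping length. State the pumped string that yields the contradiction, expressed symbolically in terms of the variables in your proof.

Toward a contradiction, assume L is regular with pumping length p.
Take w = a^{2^p} ∈ L with |w| = 2^p ≥ p.
By the pumping lemma, w = xyz with |xy| ≤ p and y is nonempty.
Then y = a^k for some k with 1 ≤ k ≤ p.
Pump with i = 2: xy^2z = a^{2^p+k}. Since 1 ≤ k ≤ p < 2^p, we have 2^p < 2^p+k < 2^{p+1}, so 2^p+k is not a power of 2. So xy^2z ∉ L.
This contradicts the pumping lemma, so L is not regular.

a^{2^p+k}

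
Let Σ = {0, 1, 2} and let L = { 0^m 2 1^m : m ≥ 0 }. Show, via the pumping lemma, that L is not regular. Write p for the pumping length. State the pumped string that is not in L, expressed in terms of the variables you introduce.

Assume L is regular. Let p be the pumping length given by the pumping lemma.
Take w = 0^p 2 1^p ∈ L with |w| = 2p+1 ≥ p.
Write w = xyz as guaranteed by the lemma, with |xy| ≤ p and |y| ≥ 1.
The first p characters of w are 0's, so xy (and hence y) consists only of 0's. Write y = 0^k, 1 ≤ k ≤ p.
Pump with i = 2: xy^2z = 0^{p+k} 2 1^p, which would require p+k = p. But k ≥ 1, so xy^2z ∉ L.
This is a contradiction; hence L is not regular.

0^{p+k} 2 1^p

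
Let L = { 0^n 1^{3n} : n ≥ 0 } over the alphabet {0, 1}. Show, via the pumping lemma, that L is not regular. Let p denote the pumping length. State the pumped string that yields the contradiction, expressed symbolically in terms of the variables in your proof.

Toward a contradiction, assume L is regular with pumping length p.
Let w = 0^p 1^{3p} ∈ L; note |w| = 4p ≥ p.
Write w = xyz as guaranteed by the lemma, with |xy| ≤ p and y is nonempty.
Because |xy| ≤ p and w begins with p copies of 0, we have y = 0^k with 1 ≤ k ≤ p.
Pump with i = 2: xy^2z = 0^{p+k} 1^{3p}. For this to lie in L we would need 3p = 3(p+k), which forces k = 0. But k ≥ 1, so xy^2z ∉ L.
This is a contradiction; hence L is not regular.

0^{p+k} 1^{3p}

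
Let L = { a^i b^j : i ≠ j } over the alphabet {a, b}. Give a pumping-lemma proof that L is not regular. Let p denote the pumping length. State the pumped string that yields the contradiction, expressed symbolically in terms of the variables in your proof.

Suppose for contradiction that L is regular, and let p be the pumping length.
Choose w = a^p b^{p+p!}. Since p ≠ p+p!, w ∈ L; and |w| ≥ p.
Write w = xyz as guaranteed by the lemma, with |xy| ≤ p and y is nonempty.
Since the first p symbols of w are all a's and |xy| ≤ p, y lies entirely in the leading a-block: y = a^k for some k with 1 ≤ k ≤ p.
Since 1 ≤ k ≤ p, k divides p!; set t = 1 + p!/k. Then xy^t z has p + (p!/k)·k = p + p! copies of a. Now the a-count equals the b-count, so i ≠ j fails. So xy^t z = a^{p+p!} b^{p+p!} ∉ L.
This is a contradiction; hence L is not regular.

a^{p+p!} b^{p+p!}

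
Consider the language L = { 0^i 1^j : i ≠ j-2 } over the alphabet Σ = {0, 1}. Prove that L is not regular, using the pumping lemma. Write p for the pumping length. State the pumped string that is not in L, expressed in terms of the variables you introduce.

0^{p+p!} 1^{p+p!+2}

Assume L is regular. Let p be the pumping length given by the pumping lemma.
Choose w = 0^p 1^{p+p!+2}. Since p ≠ (p+p!+2)-2 = p+p!, w ∈ L; and |w| ≥ p.
The pumping lemma gives a decomposition w = xyz where |xy| ≤ p and |y| ≥ 1.
Since the first p symbols of w are all 0's and |xy| ≤ p, y lies entirely in the leading 0-block: y = 0^k for some k with 1 ≤ k ≤ p.
Since 1 ≤ k ≤ p, k divides p!; set t = 1 + p!/k. Then xy^t z has p + (p!/k)·k = p + p! copies of 0. Now the 0-count is p+p! and (1-count)-2 = (p+p!+2)-2 = p+p!, so i ≠ j-2 fails. So xy^t z = 0^{p+p!} 1^{p+p!+2} ∉ L.
This contradicts the pumping lemma, so L is not regular.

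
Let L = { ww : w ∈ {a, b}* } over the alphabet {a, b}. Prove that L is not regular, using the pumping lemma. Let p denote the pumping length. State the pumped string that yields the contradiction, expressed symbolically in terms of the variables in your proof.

Suppose for contradiction that L is regular, and let p be the pumping length.
Take w = a^p b^p a^p b^p = uu where u = a^pb^p; then w ∈ L and |w| = 4p ≥ p.
By the pumping lemma, w = xyz with |xy| ≤ p and |y| ≥ 1.
The first p characters of w are a's, so xy (and hence y) consists only of a's. Write y = a^k, 1 ≤ k ≤ p.
Pump with i = 2: xy^2z = a^{p+k} b^p a^p b^p, of length 4p+k. Suppose this equals vv. The string starts with a and ends with b, so v does too; thus the boundary between the two copies of v is a b→a transition. There is exactly one such transition, at position 2p+k, so |v| = 2p+k and |vv| = 4p+2k ≠ 4p+k since k ≥ 1. So xy^2z ∉ L.
This contradicts the pumping lemma, so L is not regular.

a^{p+k} b^p a^p b^p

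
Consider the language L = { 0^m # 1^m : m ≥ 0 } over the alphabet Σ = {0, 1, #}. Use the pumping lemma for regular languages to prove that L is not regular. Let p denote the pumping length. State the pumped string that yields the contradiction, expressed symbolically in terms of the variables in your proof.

Assume L is regular; let p be its pumping constant.
Take w = 0^p # 1^p ∈ L with |w| = 2p+1 ≥ p.
Write w = xyz as guaranteed by the lemma, with |xy| ≤ p and |y| > 0.
Since the first p symbols of w are all 0's and |xy| ≤ p, y lies entirely in the leading 0-block: y = 0^k for some k with 1 ≤ k ≤ p.
Pump with i = 2: xy^2z = 0^{p+k} # 1^p, which would require p+k = p. But k ≥ 1, so xy^2z ∉ L.
This contradicts the pumping lemma, so L is not regular.

0^{p+k} # 1^p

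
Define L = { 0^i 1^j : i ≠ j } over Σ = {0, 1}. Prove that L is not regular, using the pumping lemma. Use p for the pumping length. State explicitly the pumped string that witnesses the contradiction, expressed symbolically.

0^{p+p!} 1^{p+p!}

Toward a contradiction, assume L is regular with pumping length p.
Choose w = 0^p 1^{p+p!}. Since p ≠ p+p!, w ∈ L; and |w| ≥ p.
The pumping lemma gives a decomposition w = xyz where |xy| ≤ p and |y| > 0.
Because |xy| ≤ p and w begins with p copies of 0, we have y = 0^k with 1 ≤ k ≤ p.
Since 1 ≤ k ≤ p, k divides p!; set t = 1 + p!/k. Then xy^t z has p + (p!/k)·k = p + p! copies of 0. Now the 0-count equals the 1-count, so i ≠ j fails. So xy^t z = 0^{p+p!} 1^{p+p!} ∉ L.
This contradicts the pumping lemma, so L is not regular.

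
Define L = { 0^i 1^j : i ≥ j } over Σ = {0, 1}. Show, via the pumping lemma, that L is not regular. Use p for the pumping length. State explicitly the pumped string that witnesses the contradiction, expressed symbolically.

0^{p-k} 1^p

Suppose for contradiction that L is regular, and let p be the pumping length.
Choose w = 0^p 1^p ∈ L, with |w| = 2p ≥ p.
By the pumping lemma, w = xyz with |xy| ≤ p and y is nonempty.
Since the first p symbols of w are all 0's and |xy| ≤ p, y lies entirely in the leading 0-block: y = 0^k for some k with 1 ≤ k ≤ p.
Consider xy^0z = xz = 0^{p-k} 1^p. Since k ≥ 1, the 0-count p-k is less than p, so i ≥ j fails; thus xz ∉ L.
This contradicts the pumping lemma, so L is not regular.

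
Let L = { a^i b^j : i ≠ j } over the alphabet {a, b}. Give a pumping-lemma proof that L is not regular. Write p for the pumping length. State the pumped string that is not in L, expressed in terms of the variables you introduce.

a^{p+p!} b^{p+p!}

Suppose for contradiction that L is regular, and let p be the pumping length.
Choose w = a^p b^{p+p!}. Since p ≠ p+p!, w ∈ L; and |w| ≥ p.
By the pumping lemma, w = xyz with |xy| ≤ p and y is nonempty.
Since the first p symbols of w are all a's and |xy| ≤ p, y lies entirely in the leading a-block: y = a^k for some k with 1 ≤ k ≤ p.
Since 1 ≤ k ≤ p, k divides p!; set t = 1 + p!/k. Then xy^t z has p + (p!/k)·k = p + p! copies of a. Now the a-count equals the b-count, so i ≠ j fails. So xy^t z = a^{p+p!} b^{p+p!} ∉ L.
This is a contradiction; hence L is not regular.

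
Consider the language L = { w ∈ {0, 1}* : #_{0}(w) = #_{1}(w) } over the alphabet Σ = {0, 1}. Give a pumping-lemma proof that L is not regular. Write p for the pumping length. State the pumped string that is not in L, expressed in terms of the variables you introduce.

0^{p+k} 1^p

Assume L is regular; let p be its pumping constant.
Choose w = 0^p 1^p ∈ L with |w| = 2p ≥ p.
The pumping lemma gives a decomposition w = xyz where |xy| ≤ p and |y| > 0.
Because |xy| ≤ p and w begins with p copies of 0, we have y = 0^k with 1 ≤ k ≤ p.
Pump with i = 2: xy^2z = 0^{p+k} 1^p has p+k occurrences of 0 but only p of 1. Since k ≥ 1 the counts differ, so xy^2z ∉ L.
This contradicts the pumping lemma, so L is not regular.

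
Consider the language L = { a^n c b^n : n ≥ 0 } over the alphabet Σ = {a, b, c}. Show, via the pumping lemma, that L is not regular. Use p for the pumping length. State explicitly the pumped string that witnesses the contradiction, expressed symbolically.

Assume L is regular. Let p be the pumping length given by the pumping lemma.
Take w = a^p c b^p ∈ L with |w| = 2p+1 ≥ p.
By the pumping lemma, w = xyz with |xy| ≤ p and |y| > 0.
The first p characters of w are a's, so xy (and hence y) consists only of a's. Write y = a^k, 1 ≤ k ≤ p.
Pump with i = 2: xy^2z = a^{p+k} c b^p, which would require p+k = p. But k ≥ 1, so xy^2z ∉ L.
This is a contradiction; hence L is not regular.

a^{p+k} c b^p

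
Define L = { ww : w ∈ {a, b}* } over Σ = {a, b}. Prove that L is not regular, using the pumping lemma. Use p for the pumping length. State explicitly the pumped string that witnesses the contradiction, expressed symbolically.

a^{p+k} b^p a^p b^p

Assume L is regular; let p be its pumping constant.
Take w = a^p b^p a^p b^p = uu where u = a^pb^p; then w ∈ L and |w| = 4p ≥ p.
The pumping lemma gives a decomposition w = xyz where |xy| ≤ p and |y| ≥ 1.
The first p characters of w are a's, so xy (and hence y) consists only of a's. Write y = a^k, 1 ≤ k ≤ p.
Pump with i = 2: xy^2z = a^{p+k} b^p a^p b^p, of length 4p+k. Suppose this equals vv. The string starts with a and ends with b, so v does too; thus the boundary between the two copies of v is a b→a transition. There is exactly one such transition, at position 2p+k, so |v| = 2p+k and |vv| = 4p+2k ≠ 4p+k since k ≥ 1. So xy^2z ∉ L.
This contradicts the pumping lemma, so L is not regular.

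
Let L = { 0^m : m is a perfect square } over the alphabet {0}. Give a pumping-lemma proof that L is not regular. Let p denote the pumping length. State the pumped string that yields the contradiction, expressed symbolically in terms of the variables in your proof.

Suppose for contradiction that L is regular, and let p be the pumping length.
Take w = 0^{p²} ∈ L with |w| = p² ≥ p.
Write w = xyz as guaranteed by the lemma, with |xy| ≤ p and |y| > 0.
Then y = 0^k for some k with 1 ≤ k ≤ p.
Pump with i = 2: xy^2z = 0^{p²+k}. Since 1 ≤ k ≤ p, p² < p²+k ≤ p²+p < (p+1)², so p²+k lies strictly between consecutive squares and is not a perfect square. So xy^2z ∉ L.
Contradiction. Therefore L is not regular.

0^{p²+k}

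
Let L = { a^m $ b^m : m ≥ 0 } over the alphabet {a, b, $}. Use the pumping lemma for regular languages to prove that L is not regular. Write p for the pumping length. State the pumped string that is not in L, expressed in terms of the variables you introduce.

Suppose for contradiction that L is regular, and let p be the pumping length.
Take w = a^p $ b^p ∈ L with |w| = 2p+1 ≥ p.
The pumping lemma gives a decomposition w = xyz where |xy| ≤ p and |y| ≥ 1.
Because |xy| ≤ p and w begins with p copies of a, we have y = a^k with 1 ≤ k ≤ p.
Pump with i = 2: xy^2z = a^{p+k} $ b^p, which would require p+k = p. But k ≥ 1, so xy^2z ∉ L.
This is a contradiction; hence L is not regular.

a^{p+k} $ b^p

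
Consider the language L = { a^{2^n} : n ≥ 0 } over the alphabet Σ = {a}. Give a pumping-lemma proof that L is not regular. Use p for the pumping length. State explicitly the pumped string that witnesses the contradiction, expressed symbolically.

a^{2^p+k}

Toward a contradiction, assume L is regular with pumping length p.
Take w = a^{2^p} ∈ L with |w| = 2^p ≥ p.
Write w = xyz as guaranteed by the lemma, with |xy| ≤ p and |y| > 0.
Then y = a^k for some k with 1 ≤ k ≤ p.
Pump with i = 2: xy^2z = a^{2^p+k}. Since 1 ≤ k ≤ p < 2^p, we have 2^p < 2^p+k < 2^{p+1}, so 2^p+k is not a power of 2. So xy^2z ∉ L.
This contradicts the pumping lemma, so L is not regular.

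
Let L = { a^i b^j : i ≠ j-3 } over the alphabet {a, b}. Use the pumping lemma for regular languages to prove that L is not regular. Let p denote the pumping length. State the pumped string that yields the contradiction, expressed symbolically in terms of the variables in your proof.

Suppose for contradiction that L is regular, and let p be the pumping length.
Choose w = a^p b^{p+p!+3}. Since p ≠ (p+p!+3)-3 = p+p!, w ∈ L; and |w| ≥ p.
The pumping lemma gives a decomposition w = xyz where |xy| ≤ p and |y| > 0.
Because |xy| ≤ p and w begins with p copies of a, we have y = a^k with 1 ≤ k ≤ p.
Since 1 ≤ k ≤ p, k divides p!; set t = 1 + p!/k. Then xy^t z has p + (p!/k)·k = p + p! copies of a. Now the a-count is p+p! and (b-count)-3 = (p+p!+3)-3 = p+p!, so i ≠ j-3 fails. So xy^t z = a^{p+p!} b^{p+p!+3} ∉ L.
This is a contradiction; hence L is not regular.

a^{p+p!} b^{p+p!+3}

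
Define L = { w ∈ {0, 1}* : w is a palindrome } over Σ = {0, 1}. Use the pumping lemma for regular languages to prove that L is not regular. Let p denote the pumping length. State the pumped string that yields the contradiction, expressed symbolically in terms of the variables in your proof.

Assume L is regular. Let p be the pumping length given by the pumping lemma.
Take w = 0^p 1 0^p, a palindrome of length 2p+1 ≥ p.
The pumping lemma gives a decomposition w = xyz where |xy| ≤ p and |y| > 0.
Because |xy| ≤ p and w begins with p copies of 0, we have y = 0^k with 1 ≤ k ≤ p.
Pump with i = 2: xy^2z = 0^{p+k} 1 0^p. Its reverse is 0^p 1 0^{p+k}, which differs from xy^2z since k ≥ 1. So xy^2z is not a palindrome and xy^2z ∉ L.
Contradiction. Therefore L is not regular.

0^{p+k} 1 0^p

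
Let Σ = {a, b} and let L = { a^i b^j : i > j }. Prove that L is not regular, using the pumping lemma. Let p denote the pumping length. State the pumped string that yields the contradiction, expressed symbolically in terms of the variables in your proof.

Toward a contradiction, assume L is regular with pumping length p.
Choose w = a^{p+1} b^p ∈ L, with |w| = 2p+1 ≥ p.
The pumping lemma gives a decomposition w = xyz where |xy| ≤ p and |y| ≥ 1.
Since the first p symbols of w are all a's and |xy| ≤ p, y lies entirely in the leading a-block: y = a^k for some k with 1 ≤ k ≤ p.
Consider xy^0z = xz = a^{p+1-k} b^p. Since k ≥ 1, the a-count p+1-k is at most p, so i > j fails; thus xz ∉ L.
Contradiction. Therefore L is not regular.

a^{p+1-k} b^p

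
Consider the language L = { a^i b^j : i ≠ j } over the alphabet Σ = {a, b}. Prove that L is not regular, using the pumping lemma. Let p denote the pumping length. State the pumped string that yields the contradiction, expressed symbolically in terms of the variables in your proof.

Suppose for contradiction that L is regular, and let p be the pumping length.
Choose w = a^p b^{p+p!}. Since p ≠ p+p!, w ∈ L; and |w| ≥ p.
By the pumping lemma, w = xyz with |xy| ≤ p and |y| > 0.
Since the first p symbols of w are all a's and |xy| ≤ p, y lies entirely in the leading a-block: y = a^k for some k with 1 ≤ k ≤ p.
Since 1 ≤ k ≤ p, k divides p!; set t = 1 + p!/k. Then xy^t z has p + (p!/k)·k = p + p! copies of a. Now the a-count equals the b-count, so i ≠ j fails. So xy^t z = a^{p+p!} b^{p+p!} ∉ L.
Contradiction. Therefore L is not regular.

a^{p+p!} b^{p+p!}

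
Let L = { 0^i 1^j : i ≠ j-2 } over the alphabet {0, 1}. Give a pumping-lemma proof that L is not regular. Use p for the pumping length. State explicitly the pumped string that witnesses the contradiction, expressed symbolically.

Toward a contradiction, assume L is regular with pumping length p.
Choose w = 0^p 1^{p+p!+2}. Since p ≠ (p+p!+2)-2 = p+p!, w ∈ L; and |w| ≥ p.
Write w = xyz as guaranteed by the lemma, with |xy| ≤ p and |y| ≥ 1.
Because |xy| ≤ p and w begins with p copies of 0, we have y = 0^k with 1 ≤ k ≤ p.
Since 1 ≤ k ≤ p, k divides p!; set t = 1 + p!/k. Then xy^t z has p + (p!/k)·k = p + p! copies of 0. Now the 0-count is p+p! and (1-count)-2 = (p+p!+2)-2 = p+p!, so i ≠ j-2 fails. So xy^t z = 0^{p+p!} 1^{p+p!+2} ∉ L.
This is a contradiction; hence L is not regular.

0^{p+p!} 1^{p+p!+2}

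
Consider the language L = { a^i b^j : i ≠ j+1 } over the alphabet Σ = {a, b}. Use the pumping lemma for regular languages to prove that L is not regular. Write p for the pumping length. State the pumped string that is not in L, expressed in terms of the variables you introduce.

a^{p+p!} b^{p+p!-1}

Suppose for contradiction that L is regular, and let p be the pumping length.
Choose w = a^p b^{p+p!-1}. Since p ≠ (p+p!-1)+1 = p+p!, w ∈ L; and |w| ≥ p.
Write w = xyz as guaranteed by the lemma, with |xy| ≤ p and y is nonempty.
Since the first p symbols of w are all a's and |xy| ≤ p, y lies entirely in the leading a-block: y = a^k for some k with 1 ≤ k ≤ p.
Since 1 ≤ k ≤ p, k divides p!; set t = 1 + p!/k. Then xy^t z has p + (p!/k)·k = p + p! copies of a. Now the a-count is p+p! and (b-count)+1 = (p+p!-1)+1 = p+p!, so i ≠ j+1 fails. So xy^t z = a^{p+p!} b^{p+p!-1} ∉ L.
This contradicts the pumping lemma, so L is not regular.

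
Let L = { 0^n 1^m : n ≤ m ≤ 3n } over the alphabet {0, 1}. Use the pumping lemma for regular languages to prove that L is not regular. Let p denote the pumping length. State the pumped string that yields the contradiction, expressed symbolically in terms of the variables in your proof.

0^{p+k} 1^p

Toward a contradiction, assume L is regular with pumping length p.
Take w = 0^p 1^p ∈ L (since p ≤ p ≤ 3p), with |w| = 2p ≥ p.
By the pumping lemma, w = xyz with |xy| ≤ p and |y| > 0.
The first p characters of w are 0's, so xy (and hence y) consists only of 0's. Write y = 0^k, 1 ≤ k ≤ p.
Pump with i = 2: xy^2z = 0^{p+k} 1^p. Now n = p+k > p = m, so the condition n ≤ m fails. Thus xy^2z ∉ L.
This contradicts the pumping lemma, so L is not regular.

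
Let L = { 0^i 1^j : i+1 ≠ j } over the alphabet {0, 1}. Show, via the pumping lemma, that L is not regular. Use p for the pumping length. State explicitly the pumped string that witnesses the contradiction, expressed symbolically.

Assume L is regular. Let p be the pumping length given by the pumping lemma.
Choose w = 0^p 1^{p+p!+1}. Since p ≠ (p+p!+1)-1 = p+p!, w ∈ L; and |w| ≥ p.
Write w = xyz as guaranteed by the lemma, with |xy| ≤ p and |y| ≥ 1.
Since the first p symbols of w are all 0's and |xy| ≤ p, y lies entirely in the leading 0-block: y = 0^k for some k with 1 ≤ k ≤ p.
Since 1 ≤ k ≤ p, k divides p!; set t = 1 + p!/k. Then xy^t z has p + (p!/k)·k = p + p! copies of 0. Now the 0-count is p+p! and (1-count)-1 = (p+p!+1)-1 = p+p!, so i+1 ≠ j fails. So xy^t z = 0^{p+p!} 1^{p+p!+1} ∉ L.
This is a contradiction; hence L is not regular.

0^{p+p!} 1^{p+p!+1}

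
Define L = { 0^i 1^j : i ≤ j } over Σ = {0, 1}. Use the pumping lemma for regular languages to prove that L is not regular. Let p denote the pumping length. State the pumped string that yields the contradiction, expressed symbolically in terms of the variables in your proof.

0^{p+k} 1^p

Suppose for contradiction that L is regular, and let p be the pumping length.
Choose w = 0^p 1^p ∈ L, with |w| = 2p ≥ p.
By the pumping lemma, w = xyz with |xy| ≤ p and y is nonempty.
Because |xy| ≤ p and w begins with p copies of 0, we have y = 0^k with 1 ≤ k ≤ p.
Consider xy^2z = 0^{p+k} 1^p. Since k ≥ 1, the 0-count p+k exceeds the 1-count p, so i ≤ j fails; thus xy^2z ∉ L.
This contradicts the pumping lemma, so L is not regular.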